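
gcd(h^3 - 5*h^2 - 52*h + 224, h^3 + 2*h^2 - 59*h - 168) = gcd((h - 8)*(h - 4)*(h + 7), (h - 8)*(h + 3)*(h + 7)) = h^2 - h - 56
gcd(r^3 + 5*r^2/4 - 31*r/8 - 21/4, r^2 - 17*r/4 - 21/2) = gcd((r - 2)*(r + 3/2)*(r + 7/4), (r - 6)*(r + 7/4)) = r + 7/4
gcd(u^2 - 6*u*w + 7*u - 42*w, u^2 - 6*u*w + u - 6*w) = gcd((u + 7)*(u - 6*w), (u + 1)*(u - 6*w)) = u - 6*w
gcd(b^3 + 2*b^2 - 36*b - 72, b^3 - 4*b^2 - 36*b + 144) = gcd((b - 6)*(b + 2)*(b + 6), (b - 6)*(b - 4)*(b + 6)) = b^2 - 36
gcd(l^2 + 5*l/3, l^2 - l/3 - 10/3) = l + 5/3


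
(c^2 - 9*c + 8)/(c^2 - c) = (c - 8)/c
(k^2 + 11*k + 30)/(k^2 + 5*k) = (k + 6)/k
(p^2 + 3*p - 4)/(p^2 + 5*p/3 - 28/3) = 3*(p - 1)/(3*p - 7)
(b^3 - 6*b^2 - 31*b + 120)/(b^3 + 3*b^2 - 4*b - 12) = (b^3 - 6*b^2 - 31*b + 120)/(b^3 + 3*b^2 - 4*b - 12)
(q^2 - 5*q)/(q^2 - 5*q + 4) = q*(q - 5)/(q^2 - 5*q + 4)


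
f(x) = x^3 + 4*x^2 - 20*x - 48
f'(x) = 3*x^2 + 8*x - 20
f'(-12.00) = 316.00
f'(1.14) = -6.98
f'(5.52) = 115.57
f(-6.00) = 0.00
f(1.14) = -64.12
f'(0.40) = -16.32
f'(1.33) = -4.05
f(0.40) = -55.30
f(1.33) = -65.17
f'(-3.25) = -14.31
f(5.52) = 131.68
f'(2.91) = 28.68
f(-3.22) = 24.49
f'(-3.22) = -14.65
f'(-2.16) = -23.28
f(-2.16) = 3.78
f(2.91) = -47.69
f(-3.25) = 24.92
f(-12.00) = -960.00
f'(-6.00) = 40.00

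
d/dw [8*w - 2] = 8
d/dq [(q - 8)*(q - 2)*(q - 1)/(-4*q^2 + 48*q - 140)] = (-q^4 + 24*q^3 - 211*q^2 + 738*q - 718)/(4*(q^4 - 24*q^3 + 214*q^2 - 840*q + 1225))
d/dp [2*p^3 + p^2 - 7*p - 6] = 6*p^2 + 2*p - 7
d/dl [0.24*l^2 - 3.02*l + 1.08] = 0.48*l - 3.02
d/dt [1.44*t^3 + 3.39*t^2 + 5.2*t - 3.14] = 4.32*t^2 + 6.78*t + 5.2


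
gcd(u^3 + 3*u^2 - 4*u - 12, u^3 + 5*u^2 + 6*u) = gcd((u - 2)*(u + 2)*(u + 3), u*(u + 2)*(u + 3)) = u^2 + 5*u + 6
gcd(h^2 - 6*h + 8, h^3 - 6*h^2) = 1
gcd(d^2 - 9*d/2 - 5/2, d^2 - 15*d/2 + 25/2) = d - 5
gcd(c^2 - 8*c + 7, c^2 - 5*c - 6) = 1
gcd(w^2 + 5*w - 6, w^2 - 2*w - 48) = w + 6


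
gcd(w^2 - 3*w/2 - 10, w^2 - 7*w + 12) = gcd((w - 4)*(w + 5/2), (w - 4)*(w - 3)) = w - 4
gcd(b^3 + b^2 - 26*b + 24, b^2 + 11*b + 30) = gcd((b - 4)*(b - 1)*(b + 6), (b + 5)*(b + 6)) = b + 6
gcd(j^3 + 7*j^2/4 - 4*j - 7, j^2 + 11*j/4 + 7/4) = j + 7/4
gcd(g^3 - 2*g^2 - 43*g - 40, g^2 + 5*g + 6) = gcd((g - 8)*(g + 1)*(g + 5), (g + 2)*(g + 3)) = 1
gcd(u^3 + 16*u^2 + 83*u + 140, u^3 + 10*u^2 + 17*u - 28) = u^2 + 11*u + 28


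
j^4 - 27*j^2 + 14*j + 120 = (j - 4)*(j - 3)*(j + 2)*(j + 5)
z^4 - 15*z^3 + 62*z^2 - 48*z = z*(z - 8)*(z - 6)*(z - 1)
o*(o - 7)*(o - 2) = o^3 - 9*o^2 + 14*o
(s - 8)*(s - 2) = s^2 - 10*s + 16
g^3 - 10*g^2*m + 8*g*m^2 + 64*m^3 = (g - 8*m)*(g - 4*m)*(g + 2*m)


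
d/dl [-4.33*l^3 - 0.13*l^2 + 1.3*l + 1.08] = -12.99*l^2 - 0.26*l + 1.3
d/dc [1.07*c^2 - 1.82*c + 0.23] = 2.14*c - 1.82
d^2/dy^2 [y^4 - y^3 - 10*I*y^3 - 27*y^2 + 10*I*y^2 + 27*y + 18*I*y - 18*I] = 12*y^2 + y*(-6 - 60*I) - 54 + 20*I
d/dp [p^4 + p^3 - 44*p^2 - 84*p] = 4*p^3 + 3*p^2 - 88*p - 84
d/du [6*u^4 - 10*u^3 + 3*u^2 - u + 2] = 24*u^3 - 30*u^2 + 6*u - 1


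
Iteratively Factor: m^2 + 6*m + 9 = (m + 3)*(m + 3)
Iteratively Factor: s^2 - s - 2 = (s + 1)*(s - 2)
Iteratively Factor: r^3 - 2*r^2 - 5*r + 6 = (r + 2)*(r^2 - 4*r + 3) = (r - 1)*(r + 2)*(r - 3)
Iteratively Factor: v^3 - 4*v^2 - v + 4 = (v + 1)*(v^2 - 5*v + 4) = (v - 1)*(v + 1)*(v - 4)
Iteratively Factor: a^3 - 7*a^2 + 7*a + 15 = (a - 5)*(a^2 - 2*a - 3) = (a - 5)*(a + 1)*(a - 3)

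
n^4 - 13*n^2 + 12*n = n*(n - 3)*(n - 1)*(n + 4)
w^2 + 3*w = w*(w + 3)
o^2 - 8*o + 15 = (o - 5)*(o - 3)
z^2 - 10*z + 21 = (z - 7)*(z - 3)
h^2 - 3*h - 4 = (h - 4)*(h + 1)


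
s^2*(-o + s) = -o*s^2 + s^3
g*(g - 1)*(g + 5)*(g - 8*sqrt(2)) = g^4 - 8*sqrt(2)*g^3 + 4*g^3 - 32*sqrt(2)*g^2 - 5*g^2 + 40*sqrt(2)*g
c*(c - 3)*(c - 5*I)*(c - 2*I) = c^4 - 3*c^3 - 7*I*c^3 - 10*c^2 + 21*I*c^2 + 30*c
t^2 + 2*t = t*(t + 2)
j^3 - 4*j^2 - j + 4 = (j - 4)*(j - 1)*(j + 1)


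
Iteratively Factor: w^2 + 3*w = (w)*(w + 3)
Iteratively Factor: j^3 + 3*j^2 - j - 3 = (j + 1)*(j^2 + 2*j - 3) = (j - 1)*(j + 1)*(j + 3)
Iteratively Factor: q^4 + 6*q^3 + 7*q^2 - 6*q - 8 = (q + 2)*(q^3 + 4*q^2 - q - 4) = (q + 1)*(q + 2)*(q^2 + 3*q - 4) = (q - 1)*(q + 1)*(q + 2)*(q + 4)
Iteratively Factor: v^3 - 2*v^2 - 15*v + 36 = (v - 3)*(v^2 + v - 12) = (v - 3)^2*(v + 4)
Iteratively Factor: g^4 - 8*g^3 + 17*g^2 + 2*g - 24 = (g - 3)*(g^3 - 5*g^2 + 2*g + 8) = (g - 3)*(g + 1)*(g^2 - 6*g + 8) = (g - 4)*(g - 3)*(g + 1)*(g - 2)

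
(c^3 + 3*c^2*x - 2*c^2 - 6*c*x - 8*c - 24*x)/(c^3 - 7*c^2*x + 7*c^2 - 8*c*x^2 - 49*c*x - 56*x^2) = (-c^3 - 3*c^2*x + 2*c^2 + 6*c*x + 8*c + 24*x)/(-c^3 + 7*c^2*x - 7*c^2 + 8*c*x^2 + 49*c*x + 56*x^2)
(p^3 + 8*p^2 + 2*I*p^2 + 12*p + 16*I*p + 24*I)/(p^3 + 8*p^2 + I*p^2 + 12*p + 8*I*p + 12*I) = (p + 2*I)/(p + I)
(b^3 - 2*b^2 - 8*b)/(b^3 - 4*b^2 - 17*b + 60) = b*(b^2 - 2*b - 8)/(b^3 - 4*b^2 - 17*b + 60)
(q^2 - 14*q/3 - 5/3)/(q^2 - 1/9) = 3*(q - 5)/(3*q - 1)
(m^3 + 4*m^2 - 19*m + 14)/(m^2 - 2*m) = m + 6 - 7/m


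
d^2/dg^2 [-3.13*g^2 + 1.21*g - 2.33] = -6.26000000000000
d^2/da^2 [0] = 0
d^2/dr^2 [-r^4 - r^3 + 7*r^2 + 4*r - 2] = -12*r^2 - 6*r + 14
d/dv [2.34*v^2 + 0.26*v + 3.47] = 4.68*v + 0.26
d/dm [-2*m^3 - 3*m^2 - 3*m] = -6*m^2 - 6*m - 3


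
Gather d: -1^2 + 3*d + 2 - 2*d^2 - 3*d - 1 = -2*d^2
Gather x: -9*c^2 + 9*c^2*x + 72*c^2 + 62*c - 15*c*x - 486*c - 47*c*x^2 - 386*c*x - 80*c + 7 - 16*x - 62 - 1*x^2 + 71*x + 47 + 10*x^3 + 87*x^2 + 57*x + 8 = 63*c^2 - 504*c + 10*x^3 + x^2*(86 - 47*c) + x*(9*c^2 - 401*c + 112)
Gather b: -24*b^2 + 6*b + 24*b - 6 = -24*b^2 + 30*b - 6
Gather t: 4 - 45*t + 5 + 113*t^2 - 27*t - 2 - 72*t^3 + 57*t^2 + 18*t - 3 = -72*t^3 + 170*t^2 - 54*t + 4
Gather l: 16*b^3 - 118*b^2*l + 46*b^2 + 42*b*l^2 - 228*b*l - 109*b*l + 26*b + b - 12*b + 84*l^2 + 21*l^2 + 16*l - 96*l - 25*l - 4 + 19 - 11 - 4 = 16*b^3 + 46*b^2 + 15*b + l^2*(42*b + 105) + l*(-118*b^2 - 337*b - 105)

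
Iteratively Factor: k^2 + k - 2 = (k - 1)*(k + 2)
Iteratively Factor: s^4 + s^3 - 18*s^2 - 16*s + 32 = (s - 1)*(s^3 + 2*s^2 - 16*s - 32) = (s - 1)*(s + 4)*(s^2 - 2*s - 8) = (s - 4)*(s - 1)*(s + 4)*(s + 2)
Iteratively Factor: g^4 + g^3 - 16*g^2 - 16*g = (g)*(g^3 + g^2 - 16*g - 16) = g*(g + 4)*(g^2 - 3*g - 4) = g*(g + 1)*(g + 4)*(g - 4)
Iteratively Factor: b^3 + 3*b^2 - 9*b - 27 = (b + 3)*(b^2 - 9) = (b + 3)^2*(b - 3)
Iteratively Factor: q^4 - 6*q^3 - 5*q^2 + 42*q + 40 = (q + 1)*(q^3 - 7*q^2 + 2*q + 40) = (q + 1)*(q + 2)*(q^2 - 9*q + 20) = (q - 4)*(q + 1)*(q + 2)*(q - 5)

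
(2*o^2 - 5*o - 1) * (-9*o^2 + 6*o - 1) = -18*o^4 + 57*o^3 - 23*o^2 - o + 1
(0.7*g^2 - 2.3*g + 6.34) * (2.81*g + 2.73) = 1.967*g^3 - 4.552*g^2 + 11.5364*g + 17.3082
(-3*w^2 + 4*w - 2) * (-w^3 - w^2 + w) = 3*w^5 - w^4 - 5*w^3 + 6*w^2 - 2*w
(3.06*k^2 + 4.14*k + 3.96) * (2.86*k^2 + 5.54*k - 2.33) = 8.7516*k^4 + 28.7928*k^3 + 27.1314*k^2 + 12.2922*k - 9.2268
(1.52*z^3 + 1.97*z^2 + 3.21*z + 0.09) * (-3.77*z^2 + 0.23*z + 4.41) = -5.7304*z^5 - 7.0773*z^4 - 4.9454*z^3 + 9.0867*z^2 + 14.1768*z + 0.3969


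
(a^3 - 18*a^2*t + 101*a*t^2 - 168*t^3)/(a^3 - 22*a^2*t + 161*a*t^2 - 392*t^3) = (-a + 3*t)/(-a + 7*t)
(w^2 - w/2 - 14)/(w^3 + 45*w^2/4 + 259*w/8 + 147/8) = 4*(w - 4)/(4*w^2 + 31*w + 21)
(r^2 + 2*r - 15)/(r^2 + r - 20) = (r - 3)/(r - 4)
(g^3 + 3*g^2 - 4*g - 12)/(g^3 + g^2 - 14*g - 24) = (g - 2)/(g - 4)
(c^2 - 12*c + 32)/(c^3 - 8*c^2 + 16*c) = (c - 8)/(c*(c - 4))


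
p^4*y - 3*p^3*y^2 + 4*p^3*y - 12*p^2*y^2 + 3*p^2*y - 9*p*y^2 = p*(p + 3)*(p - 3*y)*(p*y + y)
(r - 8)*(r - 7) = r^2 - 15*r + 56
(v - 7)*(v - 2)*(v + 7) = v^3 - 2*v^2 - 49*v + 98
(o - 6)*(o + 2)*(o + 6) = o^3 + 2*o^2 - 36*o - 72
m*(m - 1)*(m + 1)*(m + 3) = m^4 + 3*m^3 - m^2 - 3*m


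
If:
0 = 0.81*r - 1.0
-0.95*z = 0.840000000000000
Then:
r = 1.23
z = -0.88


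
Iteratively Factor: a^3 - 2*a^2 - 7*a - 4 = (a - 4)*(a^2 + 2*a + 1) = (a - 4)*(a + 1)*(a + 1)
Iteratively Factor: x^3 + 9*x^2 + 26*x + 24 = (x + 4)*(x^2 + 5*x + 6) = (x + 2)*(x + 4)*(x + 3)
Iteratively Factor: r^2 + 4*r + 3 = (r + 3)*(r + 1)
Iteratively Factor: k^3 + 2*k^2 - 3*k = (k + 3)*(k^2 - k) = k*(k + 3)*(k - 1)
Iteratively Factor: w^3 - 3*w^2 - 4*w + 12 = (w - 2)*(w^2 - w - 6) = (w - 3)*(w - 2)*(w + 2)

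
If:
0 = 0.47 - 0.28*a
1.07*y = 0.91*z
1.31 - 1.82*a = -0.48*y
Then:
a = 1.68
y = 3.64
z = 4.27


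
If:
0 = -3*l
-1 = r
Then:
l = 0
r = -1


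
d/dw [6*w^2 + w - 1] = 12*w + 1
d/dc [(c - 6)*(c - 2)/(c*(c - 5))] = 3*(c^2 - 8*c + 20)/(c^2*(c^2 - 10*c + 25))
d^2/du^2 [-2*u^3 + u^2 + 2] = 2 - 12*u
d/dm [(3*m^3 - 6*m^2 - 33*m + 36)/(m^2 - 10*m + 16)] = 3*(m^4 - 20*m^3 + 79*m^2 - 88*m - 56)/(m^4 - 20*m^3 + 132*m^2 - 320*m + 256)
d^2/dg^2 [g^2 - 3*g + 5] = 2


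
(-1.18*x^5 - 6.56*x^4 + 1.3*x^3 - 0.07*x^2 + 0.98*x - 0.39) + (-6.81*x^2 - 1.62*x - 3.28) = -1.18*x^5 - 6.56*x^4 + 1.3*x^3 - 6.88*x^2 - 0.64*x - 3.67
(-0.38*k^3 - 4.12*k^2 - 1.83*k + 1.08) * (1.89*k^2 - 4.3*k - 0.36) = -0.7182*k^5 - 6.1528*k^4 + 14.3941*k^3 + 11.3934*k^2 - 3.9852*k - 0.3888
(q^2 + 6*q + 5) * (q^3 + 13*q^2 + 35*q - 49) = q^5 + 19*q^4 + 118*q^3 + 226*q^2 - 119*q - 245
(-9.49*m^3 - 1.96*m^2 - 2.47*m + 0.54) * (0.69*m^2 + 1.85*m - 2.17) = -6.5481*m^5 - 18.9089*m^4 + 15.263*m^3 + 0.0562999999999994*m^2 + 6.3589*m - 1.1718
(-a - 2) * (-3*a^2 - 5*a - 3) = 3*a^3 + 11*a^2 + 13*a + 6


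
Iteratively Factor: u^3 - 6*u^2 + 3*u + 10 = (u - 5)*(u^2 - u - 2) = (u - 5)*(u - 2)*(u + 1)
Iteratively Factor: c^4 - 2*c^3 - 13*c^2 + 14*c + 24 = (c + 1)*(c^3 - 3*c^2 - 10*c + 24) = (c - 4)*(c + 1)*(c^2 + c - 6) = (c - 4)*(c + 1)*(c + 3)*(c - 2)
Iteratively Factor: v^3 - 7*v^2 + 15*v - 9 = (v - 3)*(v^2 - 4*v + 3) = (v - 3)^2*(v - 1)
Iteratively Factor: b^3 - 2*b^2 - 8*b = (b)*(b^2 - 2*b - 8) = b*(b + 2)*(b - 4)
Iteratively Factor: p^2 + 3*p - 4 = (p + 4)*(p - 1)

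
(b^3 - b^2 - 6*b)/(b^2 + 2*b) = b - 3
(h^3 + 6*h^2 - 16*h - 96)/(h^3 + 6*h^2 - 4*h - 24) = (h^2 - 16)/(h^2 - 4)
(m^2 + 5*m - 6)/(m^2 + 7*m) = (m^2 + 5*m - 6)/(m*(m + 7))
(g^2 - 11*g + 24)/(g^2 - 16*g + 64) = (g - 3)/(g - 8)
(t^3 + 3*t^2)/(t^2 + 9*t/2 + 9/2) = 2*t^2/(2*t + 3)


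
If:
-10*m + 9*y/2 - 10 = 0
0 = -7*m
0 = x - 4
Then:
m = 0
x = 4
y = 20/9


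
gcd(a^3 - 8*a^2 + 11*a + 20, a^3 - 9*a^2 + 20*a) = a^2 - 9*a + 20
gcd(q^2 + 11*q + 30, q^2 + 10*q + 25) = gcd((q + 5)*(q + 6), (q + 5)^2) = q + 5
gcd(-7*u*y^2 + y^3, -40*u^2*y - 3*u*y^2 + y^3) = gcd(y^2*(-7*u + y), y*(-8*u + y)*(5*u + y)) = y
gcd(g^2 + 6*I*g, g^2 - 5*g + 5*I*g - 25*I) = 1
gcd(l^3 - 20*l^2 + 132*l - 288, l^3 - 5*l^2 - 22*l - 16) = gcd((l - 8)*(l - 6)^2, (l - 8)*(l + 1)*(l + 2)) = l - 8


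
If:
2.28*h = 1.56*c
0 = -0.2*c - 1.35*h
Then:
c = 0.00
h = 0.00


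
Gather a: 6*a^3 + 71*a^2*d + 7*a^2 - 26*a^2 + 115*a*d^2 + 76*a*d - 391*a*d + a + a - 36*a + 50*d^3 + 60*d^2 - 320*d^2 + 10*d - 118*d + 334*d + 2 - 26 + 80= 6*a^3 + a^2*(71*d - 19) + a*(115*d^2 - 315*d - 34) + 50*d^3 - 260*d^2 + 226*d + 56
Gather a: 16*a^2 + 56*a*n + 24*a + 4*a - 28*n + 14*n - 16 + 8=16*a^2 + a*(56*n + 28) - 14*n - 8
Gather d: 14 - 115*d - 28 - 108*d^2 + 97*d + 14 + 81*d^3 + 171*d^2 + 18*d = 81*d^3 + 63*d^2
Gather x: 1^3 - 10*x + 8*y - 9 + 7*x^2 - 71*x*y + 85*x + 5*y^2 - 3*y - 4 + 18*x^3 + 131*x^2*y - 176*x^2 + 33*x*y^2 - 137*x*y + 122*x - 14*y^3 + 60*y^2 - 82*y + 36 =18*x^3 + x^2*(131*y - 169) + x*(33*y^2 - 208*y + 197) - 14*y^3 + 65*y^2 - 77*y + 24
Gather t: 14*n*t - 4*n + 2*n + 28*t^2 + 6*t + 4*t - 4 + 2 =-2*n + 28*t^2 + t*(14*n + 10) - 2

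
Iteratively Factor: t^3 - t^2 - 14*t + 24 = (t - 2)*(t^2 + t - 12) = (t - 3)*(t - 2)*(t + 4)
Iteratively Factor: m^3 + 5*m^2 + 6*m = (m + 3)*(m^2 + 2*m) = (m + 2)*(m + 3)*(m)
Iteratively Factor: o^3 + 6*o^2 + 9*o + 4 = (o + 4)*(o^2 + 2*o + 1) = (o + 1)*(o + 4)*(o + 1)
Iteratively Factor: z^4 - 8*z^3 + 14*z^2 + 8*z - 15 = (z + 1)*(z^3 - 9*z^2 + 23*z - 15) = (z - 1)*(z + 1)*(z^2 - 8*z + 15) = (z - 5)*(z - 1)*(z + 1)*(z - 3)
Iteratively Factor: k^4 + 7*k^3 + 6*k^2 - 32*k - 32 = (k - 2)*(k^3 + 9*k^2 + 24*k + 16) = (k - 2)*(k + 4)*(k^2 + 5*k + 4) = (k - 2)*(k + 1)*(k + 4)*(k + 4)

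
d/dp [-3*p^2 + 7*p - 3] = 7 - 6*p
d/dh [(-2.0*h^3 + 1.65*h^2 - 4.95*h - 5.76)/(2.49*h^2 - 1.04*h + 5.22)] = (-4.98*h^4 + 4.16*h^3 - 20.7105*h^2 + 45.9108*h - 31.8294)/(6.2001*h^4 - 5.1792*h^3 + 27.0772*h^2 - 10.8576*h + 27.2484)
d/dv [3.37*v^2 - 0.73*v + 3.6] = 6.74*v - 0.73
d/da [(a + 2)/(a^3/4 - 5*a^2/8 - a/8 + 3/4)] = 8*(2*a^3 - 5*a^2 - a + (a + 2)*(-6*a^2 + 10*a + 1) + 6)/(2*a^3 - 5*a^2 - a + 6)^2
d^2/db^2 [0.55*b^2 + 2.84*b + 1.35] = 1.10000000000000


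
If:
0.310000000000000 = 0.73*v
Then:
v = 0.42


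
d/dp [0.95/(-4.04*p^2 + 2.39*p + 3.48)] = (7.676*p - 2.2705)/(-4.04*p^2 + 2.39*p + 3.48)^2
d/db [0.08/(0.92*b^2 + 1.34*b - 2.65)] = (-0.1472*b - 0.1072)/(0.92*b^2 + 1.34*b - 2.65)^2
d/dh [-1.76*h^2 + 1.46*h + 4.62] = 1.46 - 3.52*h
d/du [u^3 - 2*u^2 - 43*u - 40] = 3*u^2 - 4*u - 43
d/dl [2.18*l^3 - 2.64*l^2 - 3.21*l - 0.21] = 6.54*l^2 - 5.28*l - 3.21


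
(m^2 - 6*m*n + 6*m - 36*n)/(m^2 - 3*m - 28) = (-m^2 + 6*m*n - 6*m + 36*n)/(-m^2 + 3*m + 28)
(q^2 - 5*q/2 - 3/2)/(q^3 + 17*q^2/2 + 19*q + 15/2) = (q - 3)/(q^2 + 8*q + 15)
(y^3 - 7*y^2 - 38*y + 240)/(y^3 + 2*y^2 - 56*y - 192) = (y - 5)/(y + 4)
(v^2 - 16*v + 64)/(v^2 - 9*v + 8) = (v - 8)/(v - 1)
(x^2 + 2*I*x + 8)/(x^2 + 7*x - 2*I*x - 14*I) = (x + 4*I)/(x + 7)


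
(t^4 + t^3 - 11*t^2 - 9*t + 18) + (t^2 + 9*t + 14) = t^4 + t^3 - 10*t^2 + 32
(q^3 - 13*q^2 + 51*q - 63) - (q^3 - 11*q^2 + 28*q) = -2*q^2 + 23*q - 63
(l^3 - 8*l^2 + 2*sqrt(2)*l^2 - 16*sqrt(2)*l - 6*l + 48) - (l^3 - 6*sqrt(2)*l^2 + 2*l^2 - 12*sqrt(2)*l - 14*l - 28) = -10*l^2 + 8*sqrt(2)*l^2 - 4*sqrt(2)*l + 8*l + 76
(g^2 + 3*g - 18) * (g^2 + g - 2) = g^4 + 4*g^3 - 17*g^2 - 24*g + 36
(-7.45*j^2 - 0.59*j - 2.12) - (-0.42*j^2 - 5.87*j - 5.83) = -7.03*j^2 + 5.28*j + 3.71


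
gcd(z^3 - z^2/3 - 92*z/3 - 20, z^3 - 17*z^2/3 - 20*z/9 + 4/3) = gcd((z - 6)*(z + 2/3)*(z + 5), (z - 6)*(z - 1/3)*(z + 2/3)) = z^2 - 16*z/3 - 4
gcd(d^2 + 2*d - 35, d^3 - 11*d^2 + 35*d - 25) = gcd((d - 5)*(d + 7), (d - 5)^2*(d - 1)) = d - 5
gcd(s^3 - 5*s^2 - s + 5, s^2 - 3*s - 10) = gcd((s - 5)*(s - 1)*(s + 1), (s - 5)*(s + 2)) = s - 5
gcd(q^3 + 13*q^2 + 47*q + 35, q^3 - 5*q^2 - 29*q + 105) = q + 5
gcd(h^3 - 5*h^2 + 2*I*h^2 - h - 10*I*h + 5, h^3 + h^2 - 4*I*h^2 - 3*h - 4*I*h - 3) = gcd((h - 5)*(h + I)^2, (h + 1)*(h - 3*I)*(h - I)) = 1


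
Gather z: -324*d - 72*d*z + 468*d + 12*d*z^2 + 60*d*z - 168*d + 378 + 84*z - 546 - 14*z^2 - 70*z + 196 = -24*d + z^2*(12*d - 14) + z*(14 - 12*d) + 28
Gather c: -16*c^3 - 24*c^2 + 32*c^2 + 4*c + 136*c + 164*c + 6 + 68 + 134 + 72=-16*c^3 + 8*c^2 + 304*c + 280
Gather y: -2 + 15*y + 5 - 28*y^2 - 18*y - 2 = -28*y^2 - 3*y + 1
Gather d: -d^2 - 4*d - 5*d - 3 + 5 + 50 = -d^2 - 9*d + 52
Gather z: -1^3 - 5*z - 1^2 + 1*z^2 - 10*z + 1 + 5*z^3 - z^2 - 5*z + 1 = 5*z^3 - 20*z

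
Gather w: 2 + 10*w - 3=10*w - 1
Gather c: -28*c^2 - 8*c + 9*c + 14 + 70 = -28*c^2 + c + 84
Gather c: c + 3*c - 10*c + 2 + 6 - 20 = -6*c - 12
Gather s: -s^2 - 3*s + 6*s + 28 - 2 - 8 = -s^2 + 3*s + 18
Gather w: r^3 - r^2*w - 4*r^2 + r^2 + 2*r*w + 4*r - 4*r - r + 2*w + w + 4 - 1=r^3 - 3*r^2 - r + w*(-r^2 + 2*r + 3) + 3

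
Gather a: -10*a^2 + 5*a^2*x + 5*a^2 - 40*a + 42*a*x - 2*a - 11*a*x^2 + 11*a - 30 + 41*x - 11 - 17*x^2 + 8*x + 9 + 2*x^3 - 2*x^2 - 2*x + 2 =a^2*(5*x - 5) + a*(-11*x^2 + 42*x - 31) + 2*x^3 - 19*x^2 + 47*x - 30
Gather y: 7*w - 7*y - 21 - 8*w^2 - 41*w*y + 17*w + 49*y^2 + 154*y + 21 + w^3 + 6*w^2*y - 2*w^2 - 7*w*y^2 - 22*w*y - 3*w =w^3 - 10*w^2 + 21*w + y^2*(49 - 7*w) + y*(6*w^2 - 63*w + 147)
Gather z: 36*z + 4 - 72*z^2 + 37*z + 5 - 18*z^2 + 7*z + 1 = -90*z^2 + 80*z + 10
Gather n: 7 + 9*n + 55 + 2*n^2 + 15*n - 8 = 2*n^2 + 24*n + 54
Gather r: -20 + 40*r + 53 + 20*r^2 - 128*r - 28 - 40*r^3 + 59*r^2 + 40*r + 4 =-40*r^3 + 79*r^2 - 48*r + 9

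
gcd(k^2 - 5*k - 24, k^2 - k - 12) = k + 3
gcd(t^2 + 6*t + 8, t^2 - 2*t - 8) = t + 2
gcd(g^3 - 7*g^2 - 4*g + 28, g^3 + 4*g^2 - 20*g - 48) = g + 2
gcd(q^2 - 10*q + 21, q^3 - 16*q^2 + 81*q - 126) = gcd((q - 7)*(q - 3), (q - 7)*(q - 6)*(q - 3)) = q^2 - 10*q + 21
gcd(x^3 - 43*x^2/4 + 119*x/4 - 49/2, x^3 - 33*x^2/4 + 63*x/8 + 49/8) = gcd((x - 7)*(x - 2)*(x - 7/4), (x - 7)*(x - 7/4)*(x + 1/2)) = x^2 - 35*x/4 + 49/4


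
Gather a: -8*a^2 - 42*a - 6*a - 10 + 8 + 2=-8*a^2 - 48*a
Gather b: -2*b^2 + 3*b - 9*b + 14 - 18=-2*b^2 - 6*b - 4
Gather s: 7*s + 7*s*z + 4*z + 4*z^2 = s*(7*z + 7) + 4*z^2 + 4*z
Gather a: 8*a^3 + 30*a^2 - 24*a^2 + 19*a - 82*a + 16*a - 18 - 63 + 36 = 8*a^3 + 6*a^2 - 47*a - 45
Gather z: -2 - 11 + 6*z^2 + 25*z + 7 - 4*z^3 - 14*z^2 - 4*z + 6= -4*z^3 - 8*z^2 + 21*z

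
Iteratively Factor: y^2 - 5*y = (y)*(y - 5)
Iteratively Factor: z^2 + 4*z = (z)*(z + 4)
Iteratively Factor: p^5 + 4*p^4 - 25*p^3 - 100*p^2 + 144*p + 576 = (p + 4)*(p^4 - 25*p^2 + 144) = (p + 4)^2*(p^3 - 4*p^2 - 9*p + 36) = (p - 3)*(p + 4)^2*(p^2 - p - 12) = (p - 4)*(p - 3)*(p + 4)^2*(p + 3)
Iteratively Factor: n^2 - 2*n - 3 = (n + 1)*(n - 3)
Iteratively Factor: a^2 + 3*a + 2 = (a + 2)*(a + 1)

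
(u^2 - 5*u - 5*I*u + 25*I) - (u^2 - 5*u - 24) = -5*I*u + 24 + 25*I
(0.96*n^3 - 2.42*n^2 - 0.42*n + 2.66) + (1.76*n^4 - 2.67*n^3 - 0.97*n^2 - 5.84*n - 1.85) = 1.76*n^4 - 1.71*n^3 - 3.39*n^2 - 6.26*n + 0.81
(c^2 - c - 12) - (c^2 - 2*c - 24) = c + 12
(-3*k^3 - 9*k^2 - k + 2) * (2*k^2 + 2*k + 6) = -6*k^5 - 24*k^4 - 38*k^3 - 52*k^2 - 2*k + 12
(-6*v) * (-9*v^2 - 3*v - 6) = 54*v^3 + 18*v^2 + 36*v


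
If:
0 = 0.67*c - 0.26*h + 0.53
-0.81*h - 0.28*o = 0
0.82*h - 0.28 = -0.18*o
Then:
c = -0.43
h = 0.94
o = -2.71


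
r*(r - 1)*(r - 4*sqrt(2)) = r^3 - 4*sqrt(2)*r^2 - r^2 + 4*sqrt(2)*r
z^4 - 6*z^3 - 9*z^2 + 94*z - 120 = (z - 5)*(z - 3)*(z - 2)*(z + 4)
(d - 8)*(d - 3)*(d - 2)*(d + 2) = d^4 - 11*d^3 + 20*d^2 + 44*d - 96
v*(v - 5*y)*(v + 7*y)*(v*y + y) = v^4*y + 2*v^3*y^2 + v^3*y - 35*v^2*y^3 + 2*v^2*y^2 - 35*v*y^3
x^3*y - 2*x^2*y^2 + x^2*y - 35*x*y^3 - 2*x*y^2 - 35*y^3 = (x - 7*y)*(x + 5*y)*(x*y + y)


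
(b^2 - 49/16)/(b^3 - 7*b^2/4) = (b + 7/4)/b^2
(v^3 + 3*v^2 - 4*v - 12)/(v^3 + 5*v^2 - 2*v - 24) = (v + 2)/(v + 4)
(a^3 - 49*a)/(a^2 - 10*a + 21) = a*(a + 7)/(a - 3)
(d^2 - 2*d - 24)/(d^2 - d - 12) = (-d^2 + 2*d + 24)/(-d^2 + d + 12)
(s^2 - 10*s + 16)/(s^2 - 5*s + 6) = (s - 8)/(s - 3)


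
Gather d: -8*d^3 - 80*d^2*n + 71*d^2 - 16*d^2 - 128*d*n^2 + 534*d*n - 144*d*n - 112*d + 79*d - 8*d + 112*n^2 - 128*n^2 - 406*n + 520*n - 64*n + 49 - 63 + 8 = -8*d^3 + d^2*(55 - 80*n) + d*(-128*n^2 + 390*n - 41) - 16*n^2 + 50*n - 6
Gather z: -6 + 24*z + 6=24*z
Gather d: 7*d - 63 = 7*d - 63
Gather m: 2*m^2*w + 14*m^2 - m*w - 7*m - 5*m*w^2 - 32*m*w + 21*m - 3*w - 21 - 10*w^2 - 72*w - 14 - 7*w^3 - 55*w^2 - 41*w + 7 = m^2*(2*w + 14) + m*(-5*w^2 - 33*w + 14) - 7*w^3 - 65*w^2 - 116*w - 28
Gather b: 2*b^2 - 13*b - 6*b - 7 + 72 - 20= 2*b^2 - 19*b + 45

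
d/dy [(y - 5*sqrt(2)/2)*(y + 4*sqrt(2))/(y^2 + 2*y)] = (-3*sqrt(2)*y^2 + 4*y^2 + 80*y + 80)/(2*y^2*(y^2 + 4*y + 4))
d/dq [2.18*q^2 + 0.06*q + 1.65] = 4.36*q + 0.06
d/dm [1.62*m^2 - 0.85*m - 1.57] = 3.24*m - 0.85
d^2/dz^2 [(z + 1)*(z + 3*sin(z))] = -3*(z + 1)*sin(z) + 6*cos(z) + 2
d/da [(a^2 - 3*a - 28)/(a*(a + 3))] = 2*(3*a^2 + 28*a + 42)/(a^2*(a^2 + 6*a + 9))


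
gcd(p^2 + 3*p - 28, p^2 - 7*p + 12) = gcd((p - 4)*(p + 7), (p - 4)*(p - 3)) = p - 4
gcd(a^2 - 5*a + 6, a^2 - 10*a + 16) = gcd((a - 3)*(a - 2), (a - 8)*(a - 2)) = a - 2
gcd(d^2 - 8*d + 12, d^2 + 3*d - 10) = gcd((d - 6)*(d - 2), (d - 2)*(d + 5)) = d - 2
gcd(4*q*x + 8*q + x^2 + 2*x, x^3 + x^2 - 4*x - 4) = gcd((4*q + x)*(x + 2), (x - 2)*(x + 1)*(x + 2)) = x + 2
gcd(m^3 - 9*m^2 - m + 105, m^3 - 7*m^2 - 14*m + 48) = m + 3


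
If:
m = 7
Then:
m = 7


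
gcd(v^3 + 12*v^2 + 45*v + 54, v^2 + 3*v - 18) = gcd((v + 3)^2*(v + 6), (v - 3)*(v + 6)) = v + 6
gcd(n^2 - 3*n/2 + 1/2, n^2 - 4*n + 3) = n - 1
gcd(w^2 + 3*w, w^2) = w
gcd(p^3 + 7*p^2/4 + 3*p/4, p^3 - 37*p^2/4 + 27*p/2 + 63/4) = p + 3/4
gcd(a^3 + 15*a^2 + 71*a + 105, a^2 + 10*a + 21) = a^2 + 10*a + 21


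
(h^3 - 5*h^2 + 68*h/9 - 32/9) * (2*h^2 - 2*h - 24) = 2*h^5 - 12*h^4 + 10*h^3/9 + 880*h^2/9 - 1568*h/9 + 256/3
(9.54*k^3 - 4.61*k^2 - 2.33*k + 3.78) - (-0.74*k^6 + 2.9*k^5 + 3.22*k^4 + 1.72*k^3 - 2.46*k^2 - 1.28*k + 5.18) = 0.74*k^6 - 2.9*k^5 - 3.22*k^4 + 7.82*k^3 - 2.15*k^2 - 1.05*k - 1.4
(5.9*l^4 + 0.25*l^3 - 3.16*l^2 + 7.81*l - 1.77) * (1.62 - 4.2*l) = -24.78*l^5 + 8.508*l^4 + 13.677*l^3 - 37.9212*l^2 + 20.0862*l - 2.8674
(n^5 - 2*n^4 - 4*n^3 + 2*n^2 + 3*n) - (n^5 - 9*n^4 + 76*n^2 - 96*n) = 7*n^4 - 4*n^3 - 74*n^2 + 99*n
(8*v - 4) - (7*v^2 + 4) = -7*v^2 + 8*v - 8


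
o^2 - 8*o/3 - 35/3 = (o - 5)*(o + 7/3)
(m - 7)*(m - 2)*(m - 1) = m^3 - 10*m^2 + 23*m - 14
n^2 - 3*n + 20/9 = (n - 5/3)*(n - 4/3)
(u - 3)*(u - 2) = u^2 - 5*u + 6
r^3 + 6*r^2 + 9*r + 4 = (r + 1)^2*(r + 4)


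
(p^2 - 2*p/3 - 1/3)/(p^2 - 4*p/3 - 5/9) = 3*(p - 1)/(3*p - 5)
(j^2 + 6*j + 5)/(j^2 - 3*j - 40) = (j + 1)/(j - 8)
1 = 1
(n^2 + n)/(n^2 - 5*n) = (n + 1)/(n - 5)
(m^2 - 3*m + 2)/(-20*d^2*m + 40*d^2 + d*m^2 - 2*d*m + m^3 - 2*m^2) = (1 - m)/(20*d^2 - d*m - m^2)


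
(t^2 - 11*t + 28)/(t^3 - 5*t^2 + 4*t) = (t - 7)/(t*(t - 1))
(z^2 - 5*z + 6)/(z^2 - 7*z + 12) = (z - 2)/(z - 4)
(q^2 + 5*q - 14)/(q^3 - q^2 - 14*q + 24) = (q + 7)/(q^2 + q - 12)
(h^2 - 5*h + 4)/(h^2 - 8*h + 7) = (h - 4)/(h - 7)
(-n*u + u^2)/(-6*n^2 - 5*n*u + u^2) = u*(n - u)/(6*n^2 + 5*n*u - u^2)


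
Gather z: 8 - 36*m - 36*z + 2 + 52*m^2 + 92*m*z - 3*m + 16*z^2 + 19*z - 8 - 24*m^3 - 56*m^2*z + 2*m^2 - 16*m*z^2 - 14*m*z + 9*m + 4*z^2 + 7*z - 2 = -24*m^3 + 54*m^2 - 30*m + z^2*(20 - 16*m) + z*(-56*m^2 + 78*m - 10)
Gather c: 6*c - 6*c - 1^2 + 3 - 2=0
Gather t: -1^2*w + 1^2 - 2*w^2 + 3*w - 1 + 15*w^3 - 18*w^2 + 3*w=15*w^3 - 20*w^2 + 5*w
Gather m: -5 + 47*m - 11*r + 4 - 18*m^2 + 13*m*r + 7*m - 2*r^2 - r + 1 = -18*m^2 + m*(13*r + 54) - 2*r^2 - 12*r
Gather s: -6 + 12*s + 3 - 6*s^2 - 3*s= -6*s^2 + 9*s - 3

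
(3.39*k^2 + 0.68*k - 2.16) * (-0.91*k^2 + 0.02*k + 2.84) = -3.0849*k^4 - 0.551*k^3 + 11.6068*k^2 + 1.888*k - 6.1344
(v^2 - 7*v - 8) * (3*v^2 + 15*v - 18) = 3*v^4 - 6*v^3 - 147*v^2 + 6*v + 144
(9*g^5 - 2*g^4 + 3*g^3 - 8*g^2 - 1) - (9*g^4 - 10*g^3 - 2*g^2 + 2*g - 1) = 9*g^5 - 11*g^4 + 13*g^3 - 6*g^2 - 2*g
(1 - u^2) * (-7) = 7*u^2 - 7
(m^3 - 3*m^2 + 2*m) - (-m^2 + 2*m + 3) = m^3 - 2*m^2 - 3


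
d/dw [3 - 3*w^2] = -6*w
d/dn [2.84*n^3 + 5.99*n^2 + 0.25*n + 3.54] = 8.52*n^2 + 11.98*n + 0.25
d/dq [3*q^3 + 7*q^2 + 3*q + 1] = 9*q^2 + 14*q + 3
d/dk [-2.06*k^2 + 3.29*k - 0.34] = 3.29 - 4.12*k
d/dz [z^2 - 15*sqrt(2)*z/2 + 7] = 2*z - 15*sqrt(2)/2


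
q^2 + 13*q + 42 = (q + 6)*(q + 7)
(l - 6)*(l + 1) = l^2 - 5*l - 6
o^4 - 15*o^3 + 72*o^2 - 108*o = o*(o - 6)^2*(o - 3)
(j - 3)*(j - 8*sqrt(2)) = j^2 - 8*sqrt(2)*j - 3*j + 24*sqrt(2)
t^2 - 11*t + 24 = (t - 8)*(t - 3)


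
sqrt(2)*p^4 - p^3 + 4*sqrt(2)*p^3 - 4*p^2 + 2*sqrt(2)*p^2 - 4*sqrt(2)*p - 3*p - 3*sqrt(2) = (p + 1)*(p + 3)*(p - sqrt(2))*(sqrt(2)*p + 1)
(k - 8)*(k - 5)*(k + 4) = k^3 - 9*k^2 - 12*k + 160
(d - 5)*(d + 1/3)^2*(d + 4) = d^4 - d^3/3 - 185*d^2/9 - 121*d/9 - 20/9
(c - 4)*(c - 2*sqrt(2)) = c^2 - 4*c - 2*sqrt(2)*c + 8*sqrt(2)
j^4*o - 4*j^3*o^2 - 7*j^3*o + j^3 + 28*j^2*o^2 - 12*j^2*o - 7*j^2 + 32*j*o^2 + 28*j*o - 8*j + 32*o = (j - 8)*(j + 1)*(j - 4*o)*(j*o + 1)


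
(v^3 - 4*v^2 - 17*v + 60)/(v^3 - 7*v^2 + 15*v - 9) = (v^2 - v - 20)/(v^2 - 4*v + 3)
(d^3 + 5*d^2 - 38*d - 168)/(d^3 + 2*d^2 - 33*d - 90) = (d^2 + 11*d + 28)/(d^2 + 8*d + 15)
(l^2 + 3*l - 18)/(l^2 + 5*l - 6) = (l - 3)/(l - 1)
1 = 1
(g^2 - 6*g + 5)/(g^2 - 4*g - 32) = (-g^2 + 6*g - 5)/(-g^2 + 4*g + 32)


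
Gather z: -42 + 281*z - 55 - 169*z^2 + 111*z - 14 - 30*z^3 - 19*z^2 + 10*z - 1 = -30*z^3 - 188*z^2 + 402*z - 112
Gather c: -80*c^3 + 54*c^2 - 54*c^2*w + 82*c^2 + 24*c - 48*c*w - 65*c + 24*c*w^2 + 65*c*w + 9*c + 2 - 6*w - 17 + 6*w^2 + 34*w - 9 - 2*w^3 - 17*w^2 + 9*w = -80*c^3 + c^2*(136 - 54*w) + c*(24*w^2 + 17*w - 32) - 2*w^3 - 11*w^2 + 37*w - 24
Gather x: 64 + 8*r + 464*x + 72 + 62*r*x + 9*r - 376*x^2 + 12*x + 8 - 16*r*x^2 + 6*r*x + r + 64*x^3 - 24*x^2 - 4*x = 18*r + 64*x^3 + x^2*(-16*r - 400) + x*(68*r + 472) + 144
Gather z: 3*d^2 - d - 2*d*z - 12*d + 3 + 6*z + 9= 3*d^2 - 13*d + z*(6 - 2*d) + 12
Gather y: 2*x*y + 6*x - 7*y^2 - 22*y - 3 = 6*x - 7*y^2 + y*(2*x - 22) - 3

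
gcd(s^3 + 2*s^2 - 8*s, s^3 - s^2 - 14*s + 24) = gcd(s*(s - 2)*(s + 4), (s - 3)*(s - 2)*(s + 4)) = s^2 + 2*s - 8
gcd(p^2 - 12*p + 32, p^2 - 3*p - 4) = p - 4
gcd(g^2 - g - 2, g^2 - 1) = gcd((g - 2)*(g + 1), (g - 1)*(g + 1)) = g + 1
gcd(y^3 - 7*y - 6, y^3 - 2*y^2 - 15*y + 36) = y - 3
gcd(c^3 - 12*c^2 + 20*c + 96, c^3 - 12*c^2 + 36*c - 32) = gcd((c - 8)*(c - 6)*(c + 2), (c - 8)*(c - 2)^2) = c - 8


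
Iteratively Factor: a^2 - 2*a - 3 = (a + 1)*(a - 3)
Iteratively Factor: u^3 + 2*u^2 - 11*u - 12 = (u - 3)*(u^2 + 5*u + 4) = (u - 3)*(u + 4)*(u + 1)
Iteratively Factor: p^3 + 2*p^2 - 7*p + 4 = (p + 4)*(p^2 - 2*p + 1) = (p - 1)*(p + 4)*(p - 1)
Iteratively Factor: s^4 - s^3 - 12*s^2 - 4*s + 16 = (s + 2)*(s^3 - 3*s^2 - 6*s + 8) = (s - 1)*(s + 2)*(s^2 - 2*s - 8) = (s - 4)*(s - 1)*(s + 2)*(s + 2)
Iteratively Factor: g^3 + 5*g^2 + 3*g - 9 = (g + 3)*(g^2 + 2*g - 3) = (g + 3)^2*(g - 1)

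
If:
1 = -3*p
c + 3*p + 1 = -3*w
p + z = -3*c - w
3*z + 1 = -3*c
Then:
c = 2/5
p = -1/3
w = -2/15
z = -11/15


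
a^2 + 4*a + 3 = (a + 1)*(a + 3)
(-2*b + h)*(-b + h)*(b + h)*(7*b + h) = 14*b^4 - 5*b^3*h - 15*b^2*h^2 + 5*b*h^3 + h^4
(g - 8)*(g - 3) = g^2 - 11*g + 24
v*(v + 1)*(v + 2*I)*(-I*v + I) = -I*v^4 + 2*v^3 + I*v^2 - 2*v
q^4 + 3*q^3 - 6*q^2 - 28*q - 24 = (q - 3)*(q + 2)^3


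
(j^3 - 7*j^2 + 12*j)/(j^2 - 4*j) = j - 3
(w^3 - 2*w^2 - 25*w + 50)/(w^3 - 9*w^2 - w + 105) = (w^2 + 3*w - 10)/(w^2 - 4*w - 21)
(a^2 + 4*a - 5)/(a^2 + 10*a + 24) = (a^2 + 4*a - 5)/(a^2 + 10*a + 24)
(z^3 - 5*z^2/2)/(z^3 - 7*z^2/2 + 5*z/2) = z/(z - 1)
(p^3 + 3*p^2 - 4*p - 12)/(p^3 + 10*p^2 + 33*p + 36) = (p^2 - 4)/(p^2 + 7*p + 12)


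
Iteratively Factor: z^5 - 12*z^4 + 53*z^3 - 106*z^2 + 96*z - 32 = (z - 4)*(z^4 - 8*z^3 + 21*z^2 - 22*z + 8) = (z - 4)^2*(z^3 - 4*z^2 + 5*z - 2) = (z - 4)^2*(z - 1)*(z^2 - 3*z + 2) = (z - 4)^2*(z - 1)^2*(z - 2)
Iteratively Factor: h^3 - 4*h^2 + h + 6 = (h + 1)*(h^2 - 5*h + 6) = (h - 3)*(h + 1)*(h - 2)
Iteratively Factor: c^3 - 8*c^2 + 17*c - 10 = (c - 1)*(c^2 - 7*c + 10) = (c - 2)*(c - 1)*(c - 5)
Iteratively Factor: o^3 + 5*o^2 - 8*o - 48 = (o - 3)*(o^2 + 8*o + 16) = (o - 3)*(o + 4)*(o + 4)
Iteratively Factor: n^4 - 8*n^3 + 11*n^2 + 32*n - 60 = (n - 3)*(n^3 - 5*n^2 - 4*n + 20) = (n - 3)*(n + 2)*(n^2 - 7*n + 10) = (n - 5)*(n - 3)*(n + 2)*(n - 2)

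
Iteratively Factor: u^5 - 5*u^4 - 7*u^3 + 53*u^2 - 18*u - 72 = (u - 3)*(u^4 - 2*u^3 - 13*u^2 + 14*u + 24) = (u - 3)*(u + 1)*(u^3 - 3*u^2 - 10*u + 24) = (u - 4)*(u - 3)*(u + 1)*(u^2 + u - 6) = (u - 4)*(u - 3)*(u - 2)*(u + 1)*(u + 3)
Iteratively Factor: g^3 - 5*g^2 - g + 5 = (g - 1)*(g^2 - 4*g - 5) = (g - 1)*(g + 1)*(g - 5)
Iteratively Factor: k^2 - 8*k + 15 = (k - 5)*(k - 3)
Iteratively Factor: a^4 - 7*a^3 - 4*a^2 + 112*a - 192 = (a + 4)*(a^3 - 11*a^2 + 40*a - 48) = (a - 4)*(a + 4)*(a^2 - 7*a + 12) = (a - 4)^2*(a + 4)*(a - 3)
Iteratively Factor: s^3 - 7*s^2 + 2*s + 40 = (s - 5)*(s^2 - 2*s - 8) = (s - 5)*(s + 2)*(s - 4)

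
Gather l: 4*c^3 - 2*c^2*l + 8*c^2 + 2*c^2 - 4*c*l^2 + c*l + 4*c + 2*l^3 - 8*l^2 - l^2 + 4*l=4*c^3 + 10*c^2 + 4*c + 2*l^3 + l^2*(-4*c - 9) + l*(-2*c^2 + c + 4)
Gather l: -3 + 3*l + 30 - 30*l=27 - 27*l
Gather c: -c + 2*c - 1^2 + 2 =c + 1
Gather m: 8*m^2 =8*m^2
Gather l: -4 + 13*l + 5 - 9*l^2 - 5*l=-9*l^2 + 8*l + 1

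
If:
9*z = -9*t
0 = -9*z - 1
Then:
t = 1/9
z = -1/9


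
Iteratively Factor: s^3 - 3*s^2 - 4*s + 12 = (s - 3)*(s^2 - 4) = (s - 3)*(s - 2)*(s + 2)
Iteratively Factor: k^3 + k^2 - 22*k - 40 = (k + 4)*(k^2 - 3*k - 10) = (k - 5)*(k + 4)*(k + 2)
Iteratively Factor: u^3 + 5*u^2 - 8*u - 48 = (u - 3)*(u^2 + 8*u + 16) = (u - 3)*(u + 4)*(u + 4)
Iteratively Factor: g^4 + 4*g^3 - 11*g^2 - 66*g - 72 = (g + 2)*(g^3 + 2*g^2 - 15*g - 36) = (g + 2)*(g + 3)*(g^2 - g - 12) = (g + 2)*(g + 3)^2*(g - 4)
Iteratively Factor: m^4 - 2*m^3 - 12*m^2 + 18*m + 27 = (m + 1)*(m^3 - 3*m^2 - 9*m + 27) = (m + 1)*(m + 3)*(m^2 - 6*m + 9) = (m - 3)*(m + 1)*(m + 3)*(m - 3)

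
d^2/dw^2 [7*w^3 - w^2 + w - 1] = 42*w - 2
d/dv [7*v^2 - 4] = 14*v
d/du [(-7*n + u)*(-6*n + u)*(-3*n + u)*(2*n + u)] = 36*n^3 + 98*n^2*u - 42*n*u^2 + 4*u^3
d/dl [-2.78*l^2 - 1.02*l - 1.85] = -5.56*l - 1.02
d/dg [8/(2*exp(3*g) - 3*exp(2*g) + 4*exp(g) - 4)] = (-48*exp(2*g) + 48*exp(g) - 32)*exp(g)/(2*exp(3*g) - 3*exp(2*g) + 4*exp(g) - 4)^2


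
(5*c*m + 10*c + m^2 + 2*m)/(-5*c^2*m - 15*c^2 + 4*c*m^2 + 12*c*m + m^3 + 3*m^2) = (-m - 2)/(c*m + 3*c - m^2 - 3*m)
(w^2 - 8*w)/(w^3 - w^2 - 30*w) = (8 - w)/(-w^2 + w + 30)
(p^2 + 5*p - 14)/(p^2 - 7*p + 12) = (p^2 + 5*p - 14)/(p^2 - 7*p + 12)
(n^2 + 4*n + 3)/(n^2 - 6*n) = (n^2 + 4*n + 3)/(n*(n - 6))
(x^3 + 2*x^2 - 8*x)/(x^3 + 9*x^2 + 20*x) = (x - 2)/(x + 5)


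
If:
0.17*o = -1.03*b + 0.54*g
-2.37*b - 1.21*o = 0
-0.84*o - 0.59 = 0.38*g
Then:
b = 0.51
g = 0.66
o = -1.00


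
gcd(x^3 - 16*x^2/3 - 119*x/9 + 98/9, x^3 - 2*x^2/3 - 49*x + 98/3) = x^2 - 23*x/3 + 14/3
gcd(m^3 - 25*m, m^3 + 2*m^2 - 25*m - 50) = m^2 - 25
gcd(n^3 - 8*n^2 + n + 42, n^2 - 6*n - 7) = n - 7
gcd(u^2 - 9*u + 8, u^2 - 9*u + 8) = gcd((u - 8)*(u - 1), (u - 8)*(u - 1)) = u^2 - 9*u + 8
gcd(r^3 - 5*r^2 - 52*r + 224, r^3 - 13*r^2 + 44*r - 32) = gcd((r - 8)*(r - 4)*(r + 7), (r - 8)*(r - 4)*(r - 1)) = r^2 - 12*r + 32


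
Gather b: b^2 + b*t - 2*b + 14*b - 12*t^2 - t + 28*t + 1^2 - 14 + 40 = b^2 + b*(t + 12) - 12*t^2 + 27*t + 27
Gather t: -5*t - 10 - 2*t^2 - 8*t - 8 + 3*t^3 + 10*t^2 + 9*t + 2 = 3*t^3 + 8*t^2 - 4*t - 16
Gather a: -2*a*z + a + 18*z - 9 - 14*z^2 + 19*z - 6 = a*(1 - 2*z) - 14*z^2 + 37*z - 15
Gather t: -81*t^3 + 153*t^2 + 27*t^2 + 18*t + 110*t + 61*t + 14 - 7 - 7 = -81*t^3 + 180*t^2 + 189*t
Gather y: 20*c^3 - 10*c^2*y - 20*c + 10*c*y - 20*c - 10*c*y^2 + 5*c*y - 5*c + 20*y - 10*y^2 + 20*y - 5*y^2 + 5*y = 20*c^3 - 45*c + y^2*(-10*c - 15) + y*(-10*c^2 + 15*c + 45)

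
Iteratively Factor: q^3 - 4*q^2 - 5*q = (q)*(q^2 - 4*q - 5) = q*(q + 1)*(q - 5)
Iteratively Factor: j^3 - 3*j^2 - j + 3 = (j - 1)*(j^2 - 2*j - 3) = (j - 1)*(j + 1)*(j - 3)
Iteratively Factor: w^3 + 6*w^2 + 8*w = (w + 4)*(w^2 + 2*w) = (w + 2)*(w + 4)*(w)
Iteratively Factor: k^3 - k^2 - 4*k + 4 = (k - 2)*(k^2 + k - 2) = (k - 2)*(k + 2)*(k - 1)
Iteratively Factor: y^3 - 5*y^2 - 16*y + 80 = (y - 4)*(y^2 - y - 20) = (y - 4)*(y + 4)*(y - 5)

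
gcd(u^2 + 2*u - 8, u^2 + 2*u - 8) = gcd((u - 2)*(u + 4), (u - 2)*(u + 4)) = u^2 + 2*u - 8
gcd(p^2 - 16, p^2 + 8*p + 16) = p + 4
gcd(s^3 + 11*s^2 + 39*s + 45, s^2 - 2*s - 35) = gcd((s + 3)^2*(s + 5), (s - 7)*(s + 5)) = s + 5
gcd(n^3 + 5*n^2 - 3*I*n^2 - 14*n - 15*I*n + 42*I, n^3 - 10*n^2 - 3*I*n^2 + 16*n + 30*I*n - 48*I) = n^2 + n*(-2 - 3*I) + 6*I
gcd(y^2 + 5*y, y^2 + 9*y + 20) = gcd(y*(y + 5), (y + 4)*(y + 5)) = y + 5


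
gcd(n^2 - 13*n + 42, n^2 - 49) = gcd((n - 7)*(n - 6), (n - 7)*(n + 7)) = n - 7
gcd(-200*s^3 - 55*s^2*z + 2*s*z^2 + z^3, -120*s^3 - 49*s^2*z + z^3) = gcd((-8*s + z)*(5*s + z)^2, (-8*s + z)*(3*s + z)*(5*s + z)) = -40*s^2 - 3*s*z + z^2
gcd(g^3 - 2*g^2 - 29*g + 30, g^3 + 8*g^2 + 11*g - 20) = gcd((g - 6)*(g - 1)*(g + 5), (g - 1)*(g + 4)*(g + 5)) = g^2 + 4*g - 5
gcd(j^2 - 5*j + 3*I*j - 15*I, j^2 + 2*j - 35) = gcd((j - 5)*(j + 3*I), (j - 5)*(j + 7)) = j - 5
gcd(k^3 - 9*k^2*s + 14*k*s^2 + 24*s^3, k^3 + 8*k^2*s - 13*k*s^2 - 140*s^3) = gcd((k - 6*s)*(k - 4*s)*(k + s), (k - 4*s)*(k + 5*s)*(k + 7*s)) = -k + 4*s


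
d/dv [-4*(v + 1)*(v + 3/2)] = -8*v - 10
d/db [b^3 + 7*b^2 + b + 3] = 3*b^2 + 14*b + 1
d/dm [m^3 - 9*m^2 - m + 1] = 3*m^2 - 18*m - 1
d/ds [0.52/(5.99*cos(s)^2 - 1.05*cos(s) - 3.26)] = (6.2296*cos(s) - 0.546)*sin(s)/(-5.99*cos(s)^2 + 1.05*cos(s) + 3.26)^2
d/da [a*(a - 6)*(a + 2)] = 3*a^2 - 8*a - 12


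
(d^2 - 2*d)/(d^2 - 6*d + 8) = d/(d - 4)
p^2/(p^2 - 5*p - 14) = p^2/(p^2 - 5*p - 14)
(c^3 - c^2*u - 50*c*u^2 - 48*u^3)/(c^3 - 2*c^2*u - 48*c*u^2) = (c + u)/c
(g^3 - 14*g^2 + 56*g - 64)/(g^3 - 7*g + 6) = (g^2 - 12*g + 32)/(g^2 + 2*g - 3)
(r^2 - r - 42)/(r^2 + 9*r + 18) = (r - 7)/(r + 3)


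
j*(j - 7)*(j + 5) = j^3 - 2*j^2 - 35*j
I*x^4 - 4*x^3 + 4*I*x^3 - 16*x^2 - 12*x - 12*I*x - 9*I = (x + 3)*(x + I)*(x + 3*I)*(I*x + I)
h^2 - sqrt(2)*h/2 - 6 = (h - 2*sqrt(2))*(h + 3*sqrt(2)/2)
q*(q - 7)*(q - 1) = q^3 - 8*q^2 + 7*q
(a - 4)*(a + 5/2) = a^2 - 3*a/2 - 10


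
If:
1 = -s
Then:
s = -1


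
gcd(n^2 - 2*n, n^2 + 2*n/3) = n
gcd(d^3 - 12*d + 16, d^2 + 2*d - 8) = d^2 + 2*d - 8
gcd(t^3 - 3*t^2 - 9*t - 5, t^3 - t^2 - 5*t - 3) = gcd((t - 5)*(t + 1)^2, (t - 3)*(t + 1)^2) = t^2 + 2*t + 1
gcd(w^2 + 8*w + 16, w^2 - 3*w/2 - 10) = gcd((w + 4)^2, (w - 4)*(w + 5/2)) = 1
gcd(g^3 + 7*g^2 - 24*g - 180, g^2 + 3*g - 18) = g + 6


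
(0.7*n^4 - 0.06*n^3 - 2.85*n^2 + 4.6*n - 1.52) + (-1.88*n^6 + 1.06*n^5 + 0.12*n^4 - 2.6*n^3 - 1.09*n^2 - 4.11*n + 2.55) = -1.88*n^6 + 1.06*n^5 + 0.82*n^4 - 2.66*n^3 - 3.94*n^2 + 0.489999999999999*n + 1.03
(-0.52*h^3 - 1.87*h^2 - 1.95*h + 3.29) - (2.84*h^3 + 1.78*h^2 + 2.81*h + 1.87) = -3.36*h^3 - 3.65*h^2 - 4.76*h + 1.42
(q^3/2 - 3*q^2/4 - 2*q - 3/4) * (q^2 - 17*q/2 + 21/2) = q^5/2 - 5*q^4 + 77*q^3/8 + 67*q^2/8 - 117*q/8 - 63/8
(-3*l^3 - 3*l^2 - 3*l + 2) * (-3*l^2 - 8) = 9*l^5 + 9*l^4 + 33*l^3 + 18*l^2 + 24*l - 16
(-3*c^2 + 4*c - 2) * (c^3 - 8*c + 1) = -3*c^5 + 4*c^4 + 22*c^3 - 35*c^2 + 20*c - 2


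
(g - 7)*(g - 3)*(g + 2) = g^3 - 8*g^2 + g + 42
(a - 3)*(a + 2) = a^2 - a - 6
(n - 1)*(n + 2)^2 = n^3 + 3*n^2 - 4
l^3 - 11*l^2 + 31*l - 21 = (l - 7)*(l - 3)*(l - 1)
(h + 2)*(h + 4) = h^2 + 6*h + 8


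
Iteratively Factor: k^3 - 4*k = (k - 2)*(k^2 + 2*k) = (k - 2)*(k + 2)*(k)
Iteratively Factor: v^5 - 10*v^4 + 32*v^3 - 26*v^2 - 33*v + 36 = (v + 1)*(v^4 - 11*v^3 + 43*v^2 - 69*v + 36) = (v - 3)*(v + 1)*(v^3 - 8*v^2 + 19*v - 12) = (v - 3)*(v - 1)*(v + 1)*(v^2 - 7*v + 12) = (v - 3)^2*(v - 1)*(v + 1)*(v - 4)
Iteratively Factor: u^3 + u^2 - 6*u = (u + 3)*(u^2 - 2*u) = (u - 2)*(u + 3)*(u)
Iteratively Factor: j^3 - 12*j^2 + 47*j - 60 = (j - 4)*(j^2 - 8*j + 15) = (j - 4)*(j - 3)*(j - 5)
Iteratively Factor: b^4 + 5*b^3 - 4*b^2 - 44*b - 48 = (b + 2)*(b^3 + 3*b^2 - 10*b - 24) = (b - 3)*(b + 2)*(b^2 + 6*b + 8) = (b - 3)*(b + 2)*(b + 4)*(b + 2)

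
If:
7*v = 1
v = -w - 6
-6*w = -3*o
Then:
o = -86/7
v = 1/7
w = -43/7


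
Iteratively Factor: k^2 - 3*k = (k - 3)*(k)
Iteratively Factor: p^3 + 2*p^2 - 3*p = (p + 3)*(p^2 - p) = (p - 1)*(p + 3)*(p)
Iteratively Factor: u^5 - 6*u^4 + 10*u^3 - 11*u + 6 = (u - 2)*(u^4 - 4*u^3 + 2*u^2 + 4*u - 3) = (u - 2)*(u - 1)*(u^3 - 3*u^2 - u + 3) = (u - 2)*(u - 1)*(u + 1)*(u^2 - 4*u + 3) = (u - 3)*(u - 2)*(u - 1)*(u + 1)*(u - 1)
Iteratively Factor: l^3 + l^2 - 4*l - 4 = (l + 2)*(l^2 - l - 2) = (l - 2)*(l + 2)*(l + 1)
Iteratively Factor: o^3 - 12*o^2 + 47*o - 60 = (o - 5)*(o^2 - 7*o + 12) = (o - 5)*(o - 4)*(o - 3)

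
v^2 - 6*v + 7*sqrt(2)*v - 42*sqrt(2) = (v - 6)*(v + 7*sqrt(2))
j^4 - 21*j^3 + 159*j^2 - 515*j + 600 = (j - 8)*(j - 5)^2*(j - 3)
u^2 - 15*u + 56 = (u - 8)*(u - 7)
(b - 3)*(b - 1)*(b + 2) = b^3 - 2*b^2 - 5*b + 6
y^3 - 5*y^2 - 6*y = y*(y - 6)*(y + 1)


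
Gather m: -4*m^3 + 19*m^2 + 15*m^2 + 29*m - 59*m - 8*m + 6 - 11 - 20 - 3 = -4*m^3 + 34*m^2 - 38*m - 28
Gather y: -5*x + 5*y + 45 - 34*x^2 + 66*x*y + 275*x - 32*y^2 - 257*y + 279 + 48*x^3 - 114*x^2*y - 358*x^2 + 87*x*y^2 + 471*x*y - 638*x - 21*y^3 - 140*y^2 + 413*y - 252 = 48*x^3 - 392*x^2 - 368*x - 21*y^3 + y^2*(87*x - 172) + y*(-114*x^2 + 537*x + 161) + 72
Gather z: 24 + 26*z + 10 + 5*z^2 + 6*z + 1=5*z^2 + 32*z + 35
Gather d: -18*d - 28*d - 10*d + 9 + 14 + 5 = 28 - 56*d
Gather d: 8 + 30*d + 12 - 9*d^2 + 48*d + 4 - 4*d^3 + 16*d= -4*d^3 - 9*d^2 + 94*d + 24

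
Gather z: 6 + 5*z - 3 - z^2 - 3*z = -z^2 + 2*z + 3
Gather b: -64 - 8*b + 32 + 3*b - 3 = -5*b - 35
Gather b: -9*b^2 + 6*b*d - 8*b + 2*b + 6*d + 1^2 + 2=-9*b^2 + b*(6*d - 6) + 6*d + 3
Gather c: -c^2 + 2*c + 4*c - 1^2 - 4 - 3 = -c^2 + 6*c - 8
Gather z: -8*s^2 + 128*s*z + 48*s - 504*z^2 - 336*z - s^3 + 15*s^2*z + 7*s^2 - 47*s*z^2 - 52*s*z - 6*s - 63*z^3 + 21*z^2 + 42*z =-s^3 - s^2 + 42*s - 63*z^3 + z^2*(-47*s - 483) + z*(15*s^2 + 76*s - 294)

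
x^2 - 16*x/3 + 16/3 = (x - 4)*(x - 4/3)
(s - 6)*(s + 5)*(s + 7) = s^3 + 6*s^2 - 37*s - 210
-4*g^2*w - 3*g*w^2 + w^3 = w*(-4*g + w)*(g + w)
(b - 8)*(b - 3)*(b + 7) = b^3 - 4*b^2 - 53*b + 168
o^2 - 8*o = o*(o - 8)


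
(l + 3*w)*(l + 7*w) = l^2 + 10*l*w + 21*w^2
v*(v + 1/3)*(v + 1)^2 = v^4 + 7*v^3/3 + 5*v^2/3 + v/3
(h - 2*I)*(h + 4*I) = h^2 + 2*I*h + 8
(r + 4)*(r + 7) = r^2 + 11*r + 28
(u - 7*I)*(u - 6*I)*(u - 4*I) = u^3 - 17*I*u^2 - 94*u + 168*I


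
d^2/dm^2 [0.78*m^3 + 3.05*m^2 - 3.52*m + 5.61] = 4.68*m + 6.1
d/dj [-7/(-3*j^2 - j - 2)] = 7*(-6*j - 1)/(3*j^2 + j + 2)^2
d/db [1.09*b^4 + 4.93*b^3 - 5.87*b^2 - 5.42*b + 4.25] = 4.36*b^3 + 14.79*b^2 - 11.74*b - 5.42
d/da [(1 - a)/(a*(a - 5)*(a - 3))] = (2*a^3 - 11*a^2 + 16*a - 15)/(a^2*(a^4 - 16*a^3 + 94*a^2 - 240*a + 225))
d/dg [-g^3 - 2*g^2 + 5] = g*(-3*g - 4)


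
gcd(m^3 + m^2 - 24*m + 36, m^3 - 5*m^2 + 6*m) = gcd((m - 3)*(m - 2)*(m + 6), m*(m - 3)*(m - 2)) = m^2 - 5*m + 6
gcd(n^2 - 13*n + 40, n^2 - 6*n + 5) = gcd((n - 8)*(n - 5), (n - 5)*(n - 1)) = n - 5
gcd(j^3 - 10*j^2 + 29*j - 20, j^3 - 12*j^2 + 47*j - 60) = j^2 - 9*j + 20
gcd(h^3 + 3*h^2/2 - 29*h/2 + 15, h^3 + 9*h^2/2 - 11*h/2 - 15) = h^2 + 3*h - 10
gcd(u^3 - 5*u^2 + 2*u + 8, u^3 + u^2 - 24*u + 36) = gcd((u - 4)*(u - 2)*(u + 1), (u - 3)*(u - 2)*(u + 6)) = u - 2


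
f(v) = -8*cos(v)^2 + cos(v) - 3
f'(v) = 16*sin(v)*cos(v) - sin(v) = (16*cos(v) - 1)*sin(v)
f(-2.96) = -11.72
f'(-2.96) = 3.02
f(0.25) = -9.54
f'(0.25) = 3.59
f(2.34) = -7.57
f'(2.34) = -8.71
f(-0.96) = -5.06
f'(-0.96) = -6.70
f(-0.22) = -9.64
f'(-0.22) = -3.19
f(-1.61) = -3.05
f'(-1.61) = 1.63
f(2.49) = -8.85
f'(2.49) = -8.32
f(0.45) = -8.59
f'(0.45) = 5.83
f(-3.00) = -11.83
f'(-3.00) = 2.38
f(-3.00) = -11.83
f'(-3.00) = 2.38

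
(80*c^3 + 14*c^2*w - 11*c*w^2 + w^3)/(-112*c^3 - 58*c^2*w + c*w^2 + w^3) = (-5*c + w)/(7*c + w)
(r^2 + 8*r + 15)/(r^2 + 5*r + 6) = (r + 5)/(r + 2)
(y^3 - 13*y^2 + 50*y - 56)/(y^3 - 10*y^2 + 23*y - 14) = (y - 4)/(y - 1)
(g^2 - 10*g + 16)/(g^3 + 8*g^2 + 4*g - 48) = (g - 8)/(g^2 + 10*g + 24)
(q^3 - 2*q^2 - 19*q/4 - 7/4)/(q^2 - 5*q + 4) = (4*q^3 - 8*q^2 - 19*q - 7)/(4*(q^2 - 5*q + 4))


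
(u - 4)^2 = u^2 - 8*u + 16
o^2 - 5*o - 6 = (o - 6)*(o + 1)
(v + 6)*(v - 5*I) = v^2 + 6*v - 5*I*v - 30*I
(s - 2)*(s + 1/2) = s^2 - 3*s/2 - 1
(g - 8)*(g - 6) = g^2 - 14*g + 48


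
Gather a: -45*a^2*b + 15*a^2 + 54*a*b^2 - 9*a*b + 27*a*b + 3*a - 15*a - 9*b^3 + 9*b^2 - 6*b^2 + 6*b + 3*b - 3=a^2*(15 - 45*b) + a*(54*b^2 + 18*b - 12) - 9*b^3 + 3*b^2 + 9*b - 3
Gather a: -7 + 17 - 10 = 0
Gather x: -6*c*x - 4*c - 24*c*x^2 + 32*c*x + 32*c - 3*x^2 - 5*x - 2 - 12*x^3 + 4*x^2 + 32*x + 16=28*c - 12*x^3 + x^2*(1 - 24*c) + x*(26*c + 27) + 14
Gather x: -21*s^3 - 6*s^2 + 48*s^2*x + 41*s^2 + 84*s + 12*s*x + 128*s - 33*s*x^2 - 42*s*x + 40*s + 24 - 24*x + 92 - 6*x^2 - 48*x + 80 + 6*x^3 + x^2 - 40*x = -21*s^3 + 35*s^2 + 252*s + 6*x^3 + x^2*(-33*s - 5) + x*(48*s^2 - 30*s - 112) + 196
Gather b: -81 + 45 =-36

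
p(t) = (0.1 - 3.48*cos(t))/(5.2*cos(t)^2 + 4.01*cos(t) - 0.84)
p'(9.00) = -243.78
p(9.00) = -18.50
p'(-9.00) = 243.78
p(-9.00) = -18.50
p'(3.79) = 16.70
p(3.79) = -3.92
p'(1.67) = -1.98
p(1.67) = -0.37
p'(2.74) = -467.02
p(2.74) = -26.32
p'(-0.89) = 0.50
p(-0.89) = -0.56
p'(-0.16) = 0.05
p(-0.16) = -0.41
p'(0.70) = -0.29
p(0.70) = -0.49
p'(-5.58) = -0.29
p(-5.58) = -0.49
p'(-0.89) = 0.50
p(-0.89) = -0.56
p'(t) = (0.1 - 3.48*cos(t))*(10.4*sin(t)*cos(t) + 4.01*sin(t))/(5.2*cos(t)^2 + 4.01*cos(t) - 0.84)^2 + 3.48*sin(t)/(5.2*cos(t)^2 + 4.01*cos(t) - 0.84)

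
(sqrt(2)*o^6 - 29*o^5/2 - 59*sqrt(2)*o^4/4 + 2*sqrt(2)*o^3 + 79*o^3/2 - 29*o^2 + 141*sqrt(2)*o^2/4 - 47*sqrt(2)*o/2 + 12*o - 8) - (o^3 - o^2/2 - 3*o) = sqrt(2)*o^6 - 29*o^5/2 - 59*sqrt(2)*o^4/4 + 2*sqrt(2)*o^3 + 77*o^3/2 - 57*o^2/2 + 141*sqrt(2)*o^2/4 - 47*sqrt(2)*o/2 + 15*o - 8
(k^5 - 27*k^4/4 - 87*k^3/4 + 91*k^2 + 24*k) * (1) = k^5 - 27*k^4/4 - 87*k^3/4 + 91*k^2 + 24*k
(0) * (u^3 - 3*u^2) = 0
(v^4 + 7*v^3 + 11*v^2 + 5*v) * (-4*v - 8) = -4*v^5 - 36*v^4 - 100*v^3 - 108*v^2 - 40*v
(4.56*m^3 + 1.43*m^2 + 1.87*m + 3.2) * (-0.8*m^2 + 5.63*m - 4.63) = -3.648*m^5 + 24.5288*m^4 - 14.5579*m^3 + 1.3472*m^2 + 9.3579*m - 14.816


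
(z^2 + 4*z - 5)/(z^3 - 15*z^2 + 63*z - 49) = (z + 5)/(z^2 - 14*z + 49)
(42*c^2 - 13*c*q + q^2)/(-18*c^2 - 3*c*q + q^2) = (-7*c + q)/(3*c + q)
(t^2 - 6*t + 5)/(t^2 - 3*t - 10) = (t - 1)/(t + 2)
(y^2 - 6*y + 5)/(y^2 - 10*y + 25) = (y - 1)/(y - 5)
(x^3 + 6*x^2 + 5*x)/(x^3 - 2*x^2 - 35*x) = (x + 1)/(x - 7)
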